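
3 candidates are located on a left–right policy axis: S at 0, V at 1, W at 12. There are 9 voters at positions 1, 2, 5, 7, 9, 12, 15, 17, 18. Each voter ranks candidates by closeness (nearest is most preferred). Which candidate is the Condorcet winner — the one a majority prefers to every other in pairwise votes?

W

With single-peaked preferences on a line, the Condorcet winner is the candidate closest to the median voter.
The median voter (position 9) is closest to W at 12.
Check: W vs S — voters closer to W: 6 of 9.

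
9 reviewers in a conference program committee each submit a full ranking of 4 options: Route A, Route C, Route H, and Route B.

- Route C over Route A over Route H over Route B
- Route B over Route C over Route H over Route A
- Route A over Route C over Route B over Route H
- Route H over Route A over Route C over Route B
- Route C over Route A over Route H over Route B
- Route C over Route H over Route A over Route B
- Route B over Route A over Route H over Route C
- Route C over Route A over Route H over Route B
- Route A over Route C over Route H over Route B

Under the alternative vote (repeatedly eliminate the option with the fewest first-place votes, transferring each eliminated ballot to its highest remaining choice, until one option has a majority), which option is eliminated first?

Route H

Round 1: Route C 4, Route A 2, Route B 2, Route H 1. Route H has the fewest and is eliminated.
Round 2: Route C 4, Route A 3, Route B 2. Route B has the fewest and is eliminated.
Round 3: Route C 5, Route A 4. Route C has a majority.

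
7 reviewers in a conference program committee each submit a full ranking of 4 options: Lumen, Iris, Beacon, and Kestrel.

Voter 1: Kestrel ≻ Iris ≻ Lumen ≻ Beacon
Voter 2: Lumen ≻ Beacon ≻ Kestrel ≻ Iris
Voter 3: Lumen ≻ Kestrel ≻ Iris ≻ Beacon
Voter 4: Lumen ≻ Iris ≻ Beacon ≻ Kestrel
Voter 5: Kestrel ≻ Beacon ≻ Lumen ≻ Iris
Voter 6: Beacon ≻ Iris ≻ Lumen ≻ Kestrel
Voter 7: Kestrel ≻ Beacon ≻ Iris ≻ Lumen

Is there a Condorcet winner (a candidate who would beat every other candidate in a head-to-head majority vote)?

Yes

Head-to-head results (7 voters total):
Lumen vs Iris: Lumen wins 4–3.
Lumen vs Beacon: Lumen wins 4–3.
Lumen vs Kestrel: Lumen wins 4–3.
Iris vs Beacon: Beacon wins 4–3.
Iris vs Kestrel: Kestrel wins 5–2.
Beacon vs Kestrel: Kestrel wins 4–3.
Lumen beats each rival — Iris (4–3), Beacon (4–3), Kestrel (4–3) — so Lumen is the Condorcet winner.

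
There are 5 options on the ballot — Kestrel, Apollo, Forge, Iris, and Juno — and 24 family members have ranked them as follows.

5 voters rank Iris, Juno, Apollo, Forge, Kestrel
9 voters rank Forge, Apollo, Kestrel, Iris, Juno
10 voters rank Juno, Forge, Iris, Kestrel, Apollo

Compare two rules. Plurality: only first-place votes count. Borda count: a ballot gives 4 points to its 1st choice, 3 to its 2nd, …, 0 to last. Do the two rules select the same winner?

No

Plurality first-place counts: Kestrel 0, Apollo 0, Forge 9, Iris 5, Juno 10 → Juno.
Borda totals: Kestrel 28, Apollo 37, Forge 71, Iris 49, Juno 55 → Forge.
The two rules disagree: plurality picks Juno, Borda picks Forge.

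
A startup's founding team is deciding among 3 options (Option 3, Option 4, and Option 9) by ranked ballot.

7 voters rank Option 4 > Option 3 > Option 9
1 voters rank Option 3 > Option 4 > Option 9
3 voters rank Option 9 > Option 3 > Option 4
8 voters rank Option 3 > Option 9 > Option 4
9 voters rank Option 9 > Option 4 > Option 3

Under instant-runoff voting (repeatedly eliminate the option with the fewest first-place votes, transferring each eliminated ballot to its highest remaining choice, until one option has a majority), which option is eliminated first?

Option 4

Round 1: Option 9 12, Option 3 9, Option 4 7. Option 4 has the fewest and is eliminated.
Round 2: Option 3 16, Option 9 12. Option 3 has a majority.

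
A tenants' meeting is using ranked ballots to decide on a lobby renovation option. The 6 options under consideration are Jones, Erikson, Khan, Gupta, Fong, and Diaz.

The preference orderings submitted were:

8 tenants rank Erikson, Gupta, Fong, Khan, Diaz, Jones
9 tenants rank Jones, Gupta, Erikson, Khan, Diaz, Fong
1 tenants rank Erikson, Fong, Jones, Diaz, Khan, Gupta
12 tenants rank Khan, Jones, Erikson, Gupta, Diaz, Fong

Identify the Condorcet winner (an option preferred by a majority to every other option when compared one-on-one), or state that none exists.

Head-to-head results (30 voters total):
Jones vs Erikson: Jones wins 21–9.
Jones vs Khan: Khan wins 20–10.
Jones vs Gupta: Jones wins 22–8.
Jones vs Fong: Jones wins 21–9.
Jones vs Diaz: Jones wins 22–8.
Erikson vs Khan: Erikson wins 18–12.
Erikson vs Gupta: Erikson wins 21–9.
Erikson vs Fong: Erikson wins 30–0.
Erikson vs Diaz: Erikson wins 30–0.
Khan vs Gupta: Gupta wins 17–13.
Khan vs Fong: Khan wins 21–9.
Khan vs Diaz: Khan wins 29–1.
Gupta vs Fong: Gupta wins 29–1.
Gupta vs Diaz: Gupta wins 29–1.
Fong vs Diaz: Diaz wins 21–9.
No candidate beats all others: Jones beats Erikson beats Khan beats Jones, a majority cycle.

No Condorcet winner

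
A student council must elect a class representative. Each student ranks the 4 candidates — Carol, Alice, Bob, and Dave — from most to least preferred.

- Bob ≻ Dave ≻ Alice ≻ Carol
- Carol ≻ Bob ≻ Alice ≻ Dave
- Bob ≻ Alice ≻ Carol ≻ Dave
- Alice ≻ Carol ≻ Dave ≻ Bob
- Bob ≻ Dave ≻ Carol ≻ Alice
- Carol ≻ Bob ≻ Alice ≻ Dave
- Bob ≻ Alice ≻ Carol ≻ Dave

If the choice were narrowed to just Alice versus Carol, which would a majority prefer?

Alice

Ballots ranking Alice above Carol: 4.
Ballots ranking Carol above Alice: 3.
Alice wins the head-to-head, 4–3.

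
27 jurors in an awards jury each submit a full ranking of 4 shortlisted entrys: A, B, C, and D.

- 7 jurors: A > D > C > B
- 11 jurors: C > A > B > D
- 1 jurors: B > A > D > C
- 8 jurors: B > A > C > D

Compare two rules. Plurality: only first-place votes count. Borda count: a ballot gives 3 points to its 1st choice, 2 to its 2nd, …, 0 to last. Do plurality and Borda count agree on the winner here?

Plurality first-place counts: A 7, B 9, C 11, D 0 → C.
Borda totals: A 61, B 38, C 48, D 15 → A.
The two rules disagree: plurality picks C, Borda picks A.

No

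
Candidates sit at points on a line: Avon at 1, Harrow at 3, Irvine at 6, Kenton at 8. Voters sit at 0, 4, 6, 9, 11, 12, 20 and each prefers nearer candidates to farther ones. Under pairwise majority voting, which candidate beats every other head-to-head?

Kenton

With single-peaked preferences on a line, the Condorcet winner is the candidate closest to the median voter.
The median voter (position 9) is closest to Kenton at 8.
Check: Kenton vs Harrow — voters closer to Kenton: 5 of 7.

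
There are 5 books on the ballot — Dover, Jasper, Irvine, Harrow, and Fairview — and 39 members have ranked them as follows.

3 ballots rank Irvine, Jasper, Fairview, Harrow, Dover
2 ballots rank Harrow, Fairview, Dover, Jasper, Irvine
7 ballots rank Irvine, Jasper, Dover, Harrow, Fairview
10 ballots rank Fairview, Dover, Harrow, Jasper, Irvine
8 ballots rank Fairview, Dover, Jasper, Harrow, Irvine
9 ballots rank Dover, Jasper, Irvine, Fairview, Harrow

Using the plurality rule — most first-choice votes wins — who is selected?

Fairview

First-place vote totals:
  Dover: 9
  Jasper: 0
  Irvine: 10
  Harrow: 2
  Fairview: 18
Fairview has the most first-place votes.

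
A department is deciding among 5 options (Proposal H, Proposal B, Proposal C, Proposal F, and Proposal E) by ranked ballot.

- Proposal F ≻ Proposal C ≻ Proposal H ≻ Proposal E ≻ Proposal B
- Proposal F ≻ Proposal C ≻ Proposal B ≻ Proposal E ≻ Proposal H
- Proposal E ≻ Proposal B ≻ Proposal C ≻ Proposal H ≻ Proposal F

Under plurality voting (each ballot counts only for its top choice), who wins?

First-place vote totals:
  Proposal H: 0
  Proposal B: 0
  Proposal C: 0
  Proposal F: 2
  Proposal E: 1
Proposal F has the most first-place votes.

Proposal F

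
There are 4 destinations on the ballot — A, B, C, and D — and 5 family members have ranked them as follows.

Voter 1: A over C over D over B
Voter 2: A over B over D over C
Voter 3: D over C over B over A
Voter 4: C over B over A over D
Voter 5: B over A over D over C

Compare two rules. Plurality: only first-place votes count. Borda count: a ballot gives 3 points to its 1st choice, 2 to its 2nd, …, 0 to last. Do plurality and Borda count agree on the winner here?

Plurality first-place counts: A 2, B 1, C 1, D 1 → A.
Borda totals: A 9, B 8, C 7, D 6 → A.
The two rules agree on A.

Yes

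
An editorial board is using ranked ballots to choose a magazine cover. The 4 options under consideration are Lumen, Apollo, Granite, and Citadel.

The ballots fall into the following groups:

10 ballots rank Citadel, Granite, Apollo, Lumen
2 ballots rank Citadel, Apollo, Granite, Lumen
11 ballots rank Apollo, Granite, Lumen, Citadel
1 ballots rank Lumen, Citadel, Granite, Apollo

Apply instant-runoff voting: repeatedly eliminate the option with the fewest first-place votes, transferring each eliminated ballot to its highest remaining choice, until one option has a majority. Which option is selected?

Citadel

Round 1: Citadel 12, Apollo 11, Lumen 1, Granite 0. Granite has the fewest and is eliminated.
Round 2: Citadel 12, Apollo 11, Lumen 1. Lumen has the fewest and is eliminated.
Round 3: Citadel 13, Apollo 11. Citadel has a majority.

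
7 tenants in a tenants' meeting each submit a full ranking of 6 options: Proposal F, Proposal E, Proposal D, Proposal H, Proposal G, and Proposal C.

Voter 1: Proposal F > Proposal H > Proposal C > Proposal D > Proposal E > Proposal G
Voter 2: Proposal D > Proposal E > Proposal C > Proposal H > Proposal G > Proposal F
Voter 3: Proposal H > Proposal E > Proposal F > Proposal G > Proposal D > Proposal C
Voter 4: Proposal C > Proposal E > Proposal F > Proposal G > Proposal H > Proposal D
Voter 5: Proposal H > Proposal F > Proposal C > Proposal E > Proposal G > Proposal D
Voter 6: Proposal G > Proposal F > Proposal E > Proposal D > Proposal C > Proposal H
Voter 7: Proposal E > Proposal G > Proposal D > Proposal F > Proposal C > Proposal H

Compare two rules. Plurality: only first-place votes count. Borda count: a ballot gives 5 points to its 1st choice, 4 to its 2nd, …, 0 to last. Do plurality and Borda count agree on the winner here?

No

Plurality first-place counts: Proposal F 1, Proposal E 1, Proposal D 1, Proposal H 2, Proposal G 1, Proposal C 1 → Proposal H.
Borda totals: Proposal F 21, Proposal E 23, Proposal D 13, Proposal H 17, Proposal G 15, Proposal C 16 → Proposal E.
The two rules disagree: plurality picks Proposal H, Borda picks Proposal E.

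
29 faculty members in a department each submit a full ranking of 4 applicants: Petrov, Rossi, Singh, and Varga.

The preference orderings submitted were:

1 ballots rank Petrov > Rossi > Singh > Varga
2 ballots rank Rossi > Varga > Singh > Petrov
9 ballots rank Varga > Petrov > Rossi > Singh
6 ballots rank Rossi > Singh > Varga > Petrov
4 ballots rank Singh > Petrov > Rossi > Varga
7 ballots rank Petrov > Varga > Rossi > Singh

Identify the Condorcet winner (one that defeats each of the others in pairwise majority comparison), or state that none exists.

Head-to-head results (29 voters total):
Petrov vs Rossi: Petrov wins 21–8.
Petrov vs Singh: Petrov wins 17–12.
Petrov vs Varga: Varga wins 17–12.
Rossi vs Singh: Rossi wins 25–4.
Rossi vs Varga: Varga wins 16–13.
Singh vs Varga: Varga wins 18–11.
Varga beats each rival — Petrov (17–12), Rossi (16–13), Singh (18–11) — so Varga is the Condorcet winner.

Varga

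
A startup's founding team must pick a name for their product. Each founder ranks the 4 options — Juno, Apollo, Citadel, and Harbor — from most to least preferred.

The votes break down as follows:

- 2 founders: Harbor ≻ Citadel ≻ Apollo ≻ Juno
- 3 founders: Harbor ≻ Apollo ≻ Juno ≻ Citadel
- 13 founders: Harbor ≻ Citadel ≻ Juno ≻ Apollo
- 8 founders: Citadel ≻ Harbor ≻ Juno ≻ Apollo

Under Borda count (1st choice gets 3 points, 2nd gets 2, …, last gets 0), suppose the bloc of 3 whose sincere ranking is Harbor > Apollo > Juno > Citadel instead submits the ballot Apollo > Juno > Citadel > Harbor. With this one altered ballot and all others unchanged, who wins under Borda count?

Harbor

Borda totals with the altered ballot: Juno 27, Apollo 11, Citadel 57, Harbor 61.
The winner is unchanged: still Harbor.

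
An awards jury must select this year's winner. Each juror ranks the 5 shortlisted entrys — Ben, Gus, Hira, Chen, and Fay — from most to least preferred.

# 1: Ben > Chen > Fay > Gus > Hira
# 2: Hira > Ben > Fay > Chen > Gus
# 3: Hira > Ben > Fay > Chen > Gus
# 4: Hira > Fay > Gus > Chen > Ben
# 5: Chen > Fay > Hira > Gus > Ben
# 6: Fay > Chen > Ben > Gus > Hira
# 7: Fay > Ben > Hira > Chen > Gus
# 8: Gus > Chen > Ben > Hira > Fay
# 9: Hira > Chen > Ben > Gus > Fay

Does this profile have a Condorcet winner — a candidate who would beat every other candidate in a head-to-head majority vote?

Yes

Head-to-head results (9 voters total):
Ben vs Gus: Ben wins 6–3.
Ben vs Hira: Hira wins 5–4.
Ben vs Chen: Chen wins 5–4.
Ben vs Fay: Ben wins 5–4.
Gus vs Hira: Hira wins 6–3.
Gus vs Chen: Chen wins 7–2.
Gus vs Fay: Fay wins 7–2.
Hira vs Chen: Hira wins 5–4.
Hira vs Fay: Hira wins 5–4.
Chen vs Fay: Fay wins 5–4.
Hira beats each rival — Ben (5–4), Gus (6–3), Chen (5–4), Fay (5–4) — so Hira is the Condorcet winner.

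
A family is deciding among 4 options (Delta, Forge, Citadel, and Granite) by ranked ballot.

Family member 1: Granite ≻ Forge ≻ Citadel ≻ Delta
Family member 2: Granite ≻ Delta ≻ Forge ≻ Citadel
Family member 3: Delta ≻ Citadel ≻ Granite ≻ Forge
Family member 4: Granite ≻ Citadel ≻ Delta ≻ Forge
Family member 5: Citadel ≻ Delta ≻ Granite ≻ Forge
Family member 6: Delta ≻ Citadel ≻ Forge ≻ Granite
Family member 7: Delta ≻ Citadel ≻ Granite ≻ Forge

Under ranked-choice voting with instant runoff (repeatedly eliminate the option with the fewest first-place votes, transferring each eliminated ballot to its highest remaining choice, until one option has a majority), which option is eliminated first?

Round 1: Delta 3, Granite 3, Citadel 1, Forge 0. Forge has the fewest and is eliminated.
Round 2: Delta 3, Granite 3, Citadel 1. Citadel has the fewest and is eliminated.
Round 3: Delta 4, Granite 3. Delta has a majority.

Forge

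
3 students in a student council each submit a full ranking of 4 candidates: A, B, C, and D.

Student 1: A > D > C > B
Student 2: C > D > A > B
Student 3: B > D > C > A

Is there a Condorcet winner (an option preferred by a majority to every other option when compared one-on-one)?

Head-to-head results (3 voters total):
A vs B: A wins 2–1.
A vs C: C wins 2–1.
A vs D: D wins 2–1.
B vs C: C wins 2–1.
B vs D: D wins 2–1.
C vs D: D wins 2–1.
D beats each rival — A (2–1), B (2–1), C (2–1) — so D is the Condorcet winner.

Yes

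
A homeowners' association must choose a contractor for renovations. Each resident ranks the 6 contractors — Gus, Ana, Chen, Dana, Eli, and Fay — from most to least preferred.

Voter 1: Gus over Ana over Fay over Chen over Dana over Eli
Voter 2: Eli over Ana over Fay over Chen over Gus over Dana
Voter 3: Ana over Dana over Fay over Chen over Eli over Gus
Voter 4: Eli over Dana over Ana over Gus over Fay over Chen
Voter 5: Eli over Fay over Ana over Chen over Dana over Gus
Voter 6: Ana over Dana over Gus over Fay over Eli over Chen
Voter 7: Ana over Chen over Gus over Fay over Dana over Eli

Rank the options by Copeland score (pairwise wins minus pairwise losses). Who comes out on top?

Ana

Pairwise results:
  Gus vs Ana: Ana wins 6–1.
  Gus vs Chen: Chen wins 4–3.
  Gus vs Dana: Dana wins 4–3.
  Gus vs Eli: Eli wins 4–3.
  Gus vs Fay: Gus wins 4–3.
  Ana vs Chen: Ana wins 7–0.
  Ana vs Dana: Ana wins 6–1.
  Ana vs Eli: Ana wins 4–3.
  Ana vs Fay: Ana wins 6–1.
  Chen vs Dana: Chen wins 4–3.
  Chen vs Eli: Eli wins 4–3.
  Chen vs Fay: Fay wins 6–1.
  Dana vs Eli: Dana wins 4–3.
  Dana vs Fay: Fay wins 4–3.
  Eli vs Fay: Fay wins 4–3.
Copeland scores (wins − losses):
  Gus: 1 − 4 = -3
  Ana: 5 − 0 = 5
  Chen: 2 − 3 = -1
  Dana: 2 − 3 = -1
  Eli: 2 − 3 = -1
  Fay: 3 − 2 = 1
Ana has the best Copeland score.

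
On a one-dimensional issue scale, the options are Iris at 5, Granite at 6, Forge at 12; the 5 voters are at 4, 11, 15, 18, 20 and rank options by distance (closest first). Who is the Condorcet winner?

With single-peaked preferences on a line, the Condorcet winner is the candidate closest to the median voter.
The median voter (position 15) is closest to Forge at 12.
Check: Forge vs Granite — voters closer to Forge: 4 of 5.

Forge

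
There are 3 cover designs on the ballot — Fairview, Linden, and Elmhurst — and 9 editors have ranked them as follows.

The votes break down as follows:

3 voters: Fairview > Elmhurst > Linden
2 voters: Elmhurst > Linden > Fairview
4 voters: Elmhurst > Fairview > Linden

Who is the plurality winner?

First-place vote totals:
  Fairview: 3
  Linden: 0
  Elmhurst: 6
Elmhurst has the most first-place votes.

Elmhurst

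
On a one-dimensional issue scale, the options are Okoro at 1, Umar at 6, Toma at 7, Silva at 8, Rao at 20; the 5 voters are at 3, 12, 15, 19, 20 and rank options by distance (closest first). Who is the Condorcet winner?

Rao

With single-peaked preferences on a line, the Condorcet winner is the candidate closest to the median voter.
The median voter (position 15) is closest to Rao at 20.
Check: Rao vs Silva — voters closer to Rao: 3 of 5.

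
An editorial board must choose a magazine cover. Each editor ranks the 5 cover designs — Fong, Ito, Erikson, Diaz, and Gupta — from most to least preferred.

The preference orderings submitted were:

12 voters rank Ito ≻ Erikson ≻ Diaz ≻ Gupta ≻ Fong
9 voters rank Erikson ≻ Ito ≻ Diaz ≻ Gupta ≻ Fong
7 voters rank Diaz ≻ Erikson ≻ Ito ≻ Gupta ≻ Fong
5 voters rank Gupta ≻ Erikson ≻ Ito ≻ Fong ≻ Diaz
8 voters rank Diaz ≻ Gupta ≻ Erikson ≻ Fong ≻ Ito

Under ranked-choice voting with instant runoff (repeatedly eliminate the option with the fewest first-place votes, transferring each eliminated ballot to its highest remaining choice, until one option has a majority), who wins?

Round 1: Diaz 15, Ito 12, Erikson 9, Gupta 5, Fong 0. Fong has the fewest and is eliminated.
Round 2: Diaz 15, Ito 12, Erikson 9, Gupta 5. Gupta has the fewest and is eliminated.
Round 3: Diaz 15, Erikson 14, Ito 12. Ito has the fewest and is eliminated.
Round 4: Erikson 26, Diaz 15. Erikson has a majority.

Erikson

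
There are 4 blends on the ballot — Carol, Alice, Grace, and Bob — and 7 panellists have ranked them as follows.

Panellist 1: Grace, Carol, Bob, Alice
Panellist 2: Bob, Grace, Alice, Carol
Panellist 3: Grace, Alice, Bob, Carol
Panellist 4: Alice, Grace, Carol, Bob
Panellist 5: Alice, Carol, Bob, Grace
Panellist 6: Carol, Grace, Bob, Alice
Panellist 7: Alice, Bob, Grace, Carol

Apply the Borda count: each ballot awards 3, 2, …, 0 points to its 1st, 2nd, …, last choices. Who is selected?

Grace

Borda scores:
  Carol: 2 + 0 + 0 + 1 + 2 + 3 + 0 = 8
  Alice: 0 + 1 + 2 + 3 + 3 + 0 + 3 = 12
  Grace: 3 + 2 + 3 + 2 + 0 + 2 + 1 = 13
  Bob: 1 + 3 + 1 + 0 + 1 + 1 + 2 = 9
Grace has the highest total.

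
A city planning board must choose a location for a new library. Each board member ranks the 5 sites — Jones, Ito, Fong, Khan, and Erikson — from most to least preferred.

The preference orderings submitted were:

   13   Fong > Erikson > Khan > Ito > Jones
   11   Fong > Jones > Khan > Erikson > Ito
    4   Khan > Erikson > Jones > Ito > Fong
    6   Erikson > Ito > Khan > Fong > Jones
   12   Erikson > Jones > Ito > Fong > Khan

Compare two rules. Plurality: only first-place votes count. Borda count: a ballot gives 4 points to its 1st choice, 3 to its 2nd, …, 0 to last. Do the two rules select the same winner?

Plurality first-place counts: Jones 0, Ito 0, Fong 24, Khan 4, Erikson 18 → Fong.
Borda totals: Jones 77, Ito 59, Fong 114, Khan 76, Erikson 134 → Erikson.
The two rules disagree: plurality picks Fong, Borda picks Erikson.

No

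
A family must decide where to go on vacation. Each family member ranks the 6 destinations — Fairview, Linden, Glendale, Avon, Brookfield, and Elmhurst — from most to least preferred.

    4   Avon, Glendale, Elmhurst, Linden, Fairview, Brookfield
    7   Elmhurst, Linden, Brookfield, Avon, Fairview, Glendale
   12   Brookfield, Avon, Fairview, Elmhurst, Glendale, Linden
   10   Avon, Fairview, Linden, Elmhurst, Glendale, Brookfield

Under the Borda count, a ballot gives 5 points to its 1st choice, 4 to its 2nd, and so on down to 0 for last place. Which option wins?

Avon

Borda scores:
  Fairview: 4·1 + 7·1 + 12·3 + 10·4 = 87
  Linden: 4·2 + 7·4 + 12·0 + 10·3 = 66
  Glendale: 4·4 + 7·0 + 12·1 + 10·1 = 38
  Avon: 4·5 + 7·2 + 12·4 + 10·5 = 132
  Brookfield: 4·0 + 7·3 + 12·5 + 10·0 = 81
  Elmhurst: 4·3 + 7·5 + 12·2 + 10·2 = 91
Avon has the highest total.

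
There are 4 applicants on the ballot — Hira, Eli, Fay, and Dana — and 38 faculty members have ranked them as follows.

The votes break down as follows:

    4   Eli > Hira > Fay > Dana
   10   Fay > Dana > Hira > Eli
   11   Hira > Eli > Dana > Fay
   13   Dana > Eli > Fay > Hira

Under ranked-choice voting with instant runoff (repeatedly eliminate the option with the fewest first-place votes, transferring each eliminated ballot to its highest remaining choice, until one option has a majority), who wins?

Dana

Round 1: Dana 13, Hira 11, Fay 10, Eli 4. Eli has the fewest and is eliminated.
Round 2: Hira 15, Dana 13, Fay 10. Fay has the fewest and is eliminated.
Round 3: Dana 23, Hira 15. Dana has a majority.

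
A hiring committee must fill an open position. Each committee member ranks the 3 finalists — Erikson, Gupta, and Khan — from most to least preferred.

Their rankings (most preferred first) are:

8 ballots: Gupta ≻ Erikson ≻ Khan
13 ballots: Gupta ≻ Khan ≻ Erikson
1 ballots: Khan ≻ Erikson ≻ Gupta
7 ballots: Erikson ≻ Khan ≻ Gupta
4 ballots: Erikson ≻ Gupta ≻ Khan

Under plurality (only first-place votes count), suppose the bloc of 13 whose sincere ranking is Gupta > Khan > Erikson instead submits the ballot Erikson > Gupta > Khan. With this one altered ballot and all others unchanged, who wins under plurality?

First-place totals with the altered ballot: Erikson 24, Gupta 8, Khan 1.
The switch changes the winner from Gupta to Erikson.

Erikson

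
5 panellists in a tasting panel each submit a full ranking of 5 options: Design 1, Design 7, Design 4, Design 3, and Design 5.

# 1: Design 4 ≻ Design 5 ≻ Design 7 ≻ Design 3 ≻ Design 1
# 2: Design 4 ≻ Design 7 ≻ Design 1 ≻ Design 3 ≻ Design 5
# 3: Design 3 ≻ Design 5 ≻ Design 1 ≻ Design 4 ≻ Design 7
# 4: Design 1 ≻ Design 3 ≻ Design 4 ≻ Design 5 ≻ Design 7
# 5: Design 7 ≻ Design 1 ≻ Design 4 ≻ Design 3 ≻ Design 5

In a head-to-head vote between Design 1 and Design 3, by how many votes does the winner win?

1

Ballots ranking Design 1 above Design 3: 3.
Ballots ranking Design 3 above Design 1: 2.
Design 1 wins 3–2, a margin of 1.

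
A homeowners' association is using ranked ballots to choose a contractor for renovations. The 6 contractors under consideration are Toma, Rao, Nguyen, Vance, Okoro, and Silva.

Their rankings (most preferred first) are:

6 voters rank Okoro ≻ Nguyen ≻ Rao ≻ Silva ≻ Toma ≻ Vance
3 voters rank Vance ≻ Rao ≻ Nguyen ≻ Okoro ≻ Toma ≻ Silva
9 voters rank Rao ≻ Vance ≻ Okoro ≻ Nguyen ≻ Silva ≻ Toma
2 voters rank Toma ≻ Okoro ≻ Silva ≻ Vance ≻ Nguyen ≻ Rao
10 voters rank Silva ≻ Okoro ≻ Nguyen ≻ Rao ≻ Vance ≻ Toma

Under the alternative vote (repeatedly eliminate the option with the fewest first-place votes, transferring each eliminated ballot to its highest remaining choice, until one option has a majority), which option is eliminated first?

Nguyen

Round 1: Silva 10, Rao 9, Okoro 6, Vance 3, Toma 2, Nguyen 0. Nguyen has the fewest and is eliminated.
Round 2: Silva 10, Rao 9, Okoro 6, Vance 3, Toma 2. Toma has the fewest and is eliminated.
Round 3: Silva 10, Rao 9, Okoro 8, Vance 3. Vance has the fewest and is eliminated.
Round 4: Rao 12, Silva 10, Okoro 8. Okoro has the fewest and is eliminated.
Round 5: Rao 18, Silva 12. Rao has a majority.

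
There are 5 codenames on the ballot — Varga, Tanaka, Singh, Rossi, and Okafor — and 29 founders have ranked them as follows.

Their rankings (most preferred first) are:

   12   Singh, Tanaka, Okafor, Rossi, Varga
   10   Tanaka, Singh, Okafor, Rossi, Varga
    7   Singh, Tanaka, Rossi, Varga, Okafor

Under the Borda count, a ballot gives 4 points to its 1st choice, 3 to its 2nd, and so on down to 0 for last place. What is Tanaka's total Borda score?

Borda scores:
  Varga: 12·0 + 10·0 + 7·1 = 7
  Tanaka: 12·3 + 10·4 + 7·3 = 97
  Singh: 12·4 + 10·3 + 7·4 = 106
  Rossi: 12·1 + 10·1 + 7·2 = 36
  Okafor: 12·2 + 10·2 + 7·0 = 44

97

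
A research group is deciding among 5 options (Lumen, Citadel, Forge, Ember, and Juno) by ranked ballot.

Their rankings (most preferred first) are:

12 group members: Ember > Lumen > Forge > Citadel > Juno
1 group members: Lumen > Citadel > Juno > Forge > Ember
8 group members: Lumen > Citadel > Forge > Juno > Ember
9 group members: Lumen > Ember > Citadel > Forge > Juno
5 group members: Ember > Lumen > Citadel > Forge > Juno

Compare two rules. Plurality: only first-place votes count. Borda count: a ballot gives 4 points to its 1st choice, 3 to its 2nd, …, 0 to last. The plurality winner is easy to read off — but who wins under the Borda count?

Plurality first-place counts: Lumen 18, Citadel 0, Forge 0, Ember 17, Juno 0 → Lumen.
Borda totals: Lumen 123, Citadel 67, Forge 55, Ember 95, Juno 10 → Lumen.

Lumen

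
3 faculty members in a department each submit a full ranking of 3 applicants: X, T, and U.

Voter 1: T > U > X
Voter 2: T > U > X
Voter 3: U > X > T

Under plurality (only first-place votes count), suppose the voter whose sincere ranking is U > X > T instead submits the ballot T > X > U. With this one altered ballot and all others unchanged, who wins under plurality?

T

First-place totals with the altered ballot: X 0, T 3, U 0.
The winner is unchanged: still T.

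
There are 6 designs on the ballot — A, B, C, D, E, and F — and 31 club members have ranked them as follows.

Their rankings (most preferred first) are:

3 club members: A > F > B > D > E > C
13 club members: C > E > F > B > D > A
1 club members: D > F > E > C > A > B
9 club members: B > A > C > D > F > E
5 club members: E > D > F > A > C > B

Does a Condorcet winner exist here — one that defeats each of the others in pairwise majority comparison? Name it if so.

No Condorcet winner

Head-to-head results (31 voters total):
A vs B: B wins 22–9.
A vs C: A wins 17–14.
A vs D: D wins 19–12.
A vs E: E wins 19–12.
A vs F: F wins 19–12.
B vs C: C wins 19–12.
B vs D: B wins 25–6.
B vs E: E wins 19–12.
B vs F: F wins 22–9.
C vs D: C wins 22–9.
C vs E: C wins 22–9.
C vs F: C wins 22–9.
D vs E: E wins 18–13.
D vs F: F wins 16–15.
E vs F: E wins 18–13.
No candidate beats all others: A beats C beats B beats A, a majority cycle.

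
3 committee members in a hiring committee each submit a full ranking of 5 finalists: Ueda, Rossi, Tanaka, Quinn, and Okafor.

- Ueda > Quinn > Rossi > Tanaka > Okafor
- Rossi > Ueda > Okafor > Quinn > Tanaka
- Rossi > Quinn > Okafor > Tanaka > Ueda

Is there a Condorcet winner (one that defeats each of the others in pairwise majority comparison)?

Head-to-head results (3 voters total):
Ueda vs Rossi: Rossi wins 2–1.
Ueda vs Tanaka: Ueda wins 2–1.
Ueda vs Quinn: Ueda wins 2–1.
Ueda vs Okafor: Ueda wins 2–1.
Rossi vs Tanaka: Rossi wins 3–0.
Rossi vs Quinn: Rossi wins 2–1.
Rossi vs Okafor: Rossi wins 3–0.
Tanaka vs Quinn: Quinn wins 3–0.
Tanaka vs Okafor: Okafor wins 2–1.
Quinn vs Okafor: Quinn wins 2–1.
Rossi beats each rival — Ueda (2–1), Tanaka (3–0), Quinn (2–1), Okafor (3–0) — so Rossi is the Condorcet winner.

Yes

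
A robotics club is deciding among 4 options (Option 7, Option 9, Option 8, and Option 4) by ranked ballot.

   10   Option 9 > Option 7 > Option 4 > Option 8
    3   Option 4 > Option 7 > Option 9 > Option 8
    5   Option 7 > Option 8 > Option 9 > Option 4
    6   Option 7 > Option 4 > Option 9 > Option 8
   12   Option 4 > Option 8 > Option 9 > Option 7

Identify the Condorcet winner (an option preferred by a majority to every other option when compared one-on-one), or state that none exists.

Head-to-head results (36 voters total):
Option 7 vs Option 9: Option 9 wins 22–14.
Option 7 vs Option 8: Option 7 wins 24–12.
Option 7 vs Option 4: Option 7 wins 21–15.
Option 9 vs Option 8: Option 9 wins 19–17.
Option 9 vs Option 4: Option 4 wins 21–15.
Option 8 vs Option 4: Option 4 wins 31–5.
No candidate beats all others: Option 7 beats Option 4 beats Option 9 beats Option 7, a majority cycle.

None — there is no Condorcet winner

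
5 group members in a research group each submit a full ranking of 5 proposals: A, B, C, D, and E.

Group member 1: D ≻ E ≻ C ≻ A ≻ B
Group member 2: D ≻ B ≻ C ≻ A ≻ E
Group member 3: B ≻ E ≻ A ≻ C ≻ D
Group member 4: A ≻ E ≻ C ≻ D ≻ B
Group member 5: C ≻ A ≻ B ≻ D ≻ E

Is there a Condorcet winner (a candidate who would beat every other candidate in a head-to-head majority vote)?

Head-to-head results (5 voters total):
A vs B: A wins 3–2.
A vs C: C wins 3–2.
A vs D: A wins 3–2.
A vs E: A wins 3–2.
B vs C: C wins 3–2.
B vs D: D wins 3–2.
B vs E: B wins 3–2.
C vs D: C wins 3–2.
C vs E: E wins 3–2.
D vs E: D wins 3–2.
No candidate beats all others: A beats E beats C beats A, a majority cycle.

No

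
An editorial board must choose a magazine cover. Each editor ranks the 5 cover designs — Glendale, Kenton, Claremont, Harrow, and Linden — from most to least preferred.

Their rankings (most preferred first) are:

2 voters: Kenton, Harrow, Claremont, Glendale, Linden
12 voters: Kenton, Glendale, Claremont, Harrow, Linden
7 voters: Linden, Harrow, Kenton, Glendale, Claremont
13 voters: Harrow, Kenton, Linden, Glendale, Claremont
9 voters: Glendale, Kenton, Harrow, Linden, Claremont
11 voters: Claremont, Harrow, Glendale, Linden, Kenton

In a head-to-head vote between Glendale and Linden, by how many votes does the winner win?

Ballots ranking Glendale above Linden: 2+12+9+11 = 34.
Ballots ranking Linden above Glendale: 7+13 = 20.
Glendale wins 34–20, a margin of 14.

14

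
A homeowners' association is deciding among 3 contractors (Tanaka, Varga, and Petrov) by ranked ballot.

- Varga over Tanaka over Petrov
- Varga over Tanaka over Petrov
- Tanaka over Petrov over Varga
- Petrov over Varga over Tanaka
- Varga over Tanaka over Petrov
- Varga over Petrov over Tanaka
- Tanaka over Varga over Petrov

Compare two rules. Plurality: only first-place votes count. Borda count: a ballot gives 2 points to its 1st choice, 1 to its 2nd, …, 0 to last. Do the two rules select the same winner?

Plurality first-place counts: Tanaka 2, Varga 4, Petrov 1 → Varga.
Borda totals: Tanaka 7, Varga 10, Petrov 4 → Varga.
The two rules agree on Varga.

Yes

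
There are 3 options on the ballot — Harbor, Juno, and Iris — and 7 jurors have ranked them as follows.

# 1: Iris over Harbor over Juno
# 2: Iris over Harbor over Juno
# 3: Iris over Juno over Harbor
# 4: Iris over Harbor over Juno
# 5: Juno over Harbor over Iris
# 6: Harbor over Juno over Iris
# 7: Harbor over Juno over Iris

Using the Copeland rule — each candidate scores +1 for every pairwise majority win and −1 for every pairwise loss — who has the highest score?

Pairwise results:
  Harbor vs Juno: Harbor wins 5–2.
  Harbor vs Iris: Iris wins 4–3.
  Juno vs Iris: Iris wins 4–3.
Copeland scores (wins − losses):
  Harbor: 1 − 1 = 0
  Juno: 0 − 2 = -2
  Iris: 2 − 0 = 2
Iris has the best Copeland score.

Iris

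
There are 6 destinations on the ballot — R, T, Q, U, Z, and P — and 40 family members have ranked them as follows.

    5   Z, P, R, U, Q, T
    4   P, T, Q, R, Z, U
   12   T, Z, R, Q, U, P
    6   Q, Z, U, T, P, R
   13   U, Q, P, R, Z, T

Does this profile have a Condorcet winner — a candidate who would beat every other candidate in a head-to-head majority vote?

Yes

Head-to-head results (40 voters total):
R vs T: T wins 22–18.
R vs Q: Q wins 23–17.
R vs U: R wins 21–19.
R vs Z: Z wins 23–17.
R vs P: P wins 28–12.
T vs Q: Q wins 24–16.
T vs U: U wins 24–16.
T vs Z: Z wins 24–16.
T vs P: P wins 22–18.
Q vs U: Q wins 22–18.
Q vs Z: Q wins 23–17.
Q vs P: Q wins 31–9.
U vs Z: Z wins 27–13.
U vs P: U wins 31–9.
Z vs P: Z wins 23–17.
Q beats each rival — R (23–17), T (24–16), U (22–18), Z (23–17), P (31–9) — so Q is the Condorcet winner.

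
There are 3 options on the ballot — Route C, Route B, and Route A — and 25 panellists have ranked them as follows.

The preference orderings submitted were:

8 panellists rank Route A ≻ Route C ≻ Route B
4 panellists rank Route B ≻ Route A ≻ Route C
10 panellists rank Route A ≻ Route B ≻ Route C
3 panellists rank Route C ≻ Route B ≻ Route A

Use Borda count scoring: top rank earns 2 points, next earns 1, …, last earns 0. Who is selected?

Borda scores:
  Route C: 8·1 + 4·0 + 10·0 + 3·2 = 14
  Route B: 8·0 + 4·2 + 10·1 + 3·1 = 21
  Route A: 8·2 + 4·1 + 10·2 + 3·0 = 40
Route A has the highest total.

Route A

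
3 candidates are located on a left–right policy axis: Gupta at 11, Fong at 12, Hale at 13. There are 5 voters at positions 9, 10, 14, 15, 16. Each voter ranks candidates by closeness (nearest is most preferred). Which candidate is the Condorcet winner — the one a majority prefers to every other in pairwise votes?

With single-peaked preferences on a line, the Condorcet winner is the candidate closest to the median voter.
The median voter (position 14) is closest to Hale at 13.
Check: Hale vs Gupta — voters closer to Hale: 3 of 5.

Hale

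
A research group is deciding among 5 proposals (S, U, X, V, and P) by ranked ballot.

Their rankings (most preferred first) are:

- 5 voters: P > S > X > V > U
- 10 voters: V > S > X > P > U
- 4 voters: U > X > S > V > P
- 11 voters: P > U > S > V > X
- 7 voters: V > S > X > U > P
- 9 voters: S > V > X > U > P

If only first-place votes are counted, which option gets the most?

First-place vote totals:
  S: 9
  U: 4
  X: 0
  V: 17
  P: 16
V has the most first-place votes.

V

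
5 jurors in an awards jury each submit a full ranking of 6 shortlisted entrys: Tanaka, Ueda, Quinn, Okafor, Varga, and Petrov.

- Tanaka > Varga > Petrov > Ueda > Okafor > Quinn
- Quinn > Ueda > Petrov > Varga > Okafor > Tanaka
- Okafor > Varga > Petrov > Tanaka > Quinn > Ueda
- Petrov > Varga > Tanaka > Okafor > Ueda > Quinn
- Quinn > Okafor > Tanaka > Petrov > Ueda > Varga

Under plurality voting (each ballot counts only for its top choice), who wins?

Quinn

First-place vote totals:
  Tanaka: 1
  Ueda: 0
  Quinn: 2
  Okafor: 1
  Varga: 0
  Petrov: 1
Quinn has the most first-place votes.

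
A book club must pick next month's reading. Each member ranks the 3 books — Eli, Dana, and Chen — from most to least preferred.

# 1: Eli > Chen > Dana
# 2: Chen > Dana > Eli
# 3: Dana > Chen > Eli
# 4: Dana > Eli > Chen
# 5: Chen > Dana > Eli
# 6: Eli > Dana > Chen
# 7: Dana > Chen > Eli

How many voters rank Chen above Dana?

3

Ballots ranking Chen above Dana: 3.
Ballots ranking Dana above Chen: 4.
So 3 of 7 voters prefer Chen to Dana.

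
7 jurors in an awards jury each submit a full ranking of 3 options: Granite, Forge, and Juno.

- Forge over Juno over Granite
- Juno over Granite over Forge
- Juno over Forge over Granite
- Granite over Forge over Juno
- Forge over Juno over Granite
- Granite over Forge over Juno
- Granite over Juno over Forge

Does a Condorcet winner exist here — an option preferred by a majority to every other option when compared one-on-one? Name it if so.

None — there is no Condorcet winner

Head-to-head results (7 voters total):
Granite vs Forge: Granite wins 4–3.
Granite vs Juno: Juno wins 4–3.
Forge vs Juno: Forge wins 4–3.
No candidate beats all others: Granite beats Forge beats Juno beats Granite, a majority cycle.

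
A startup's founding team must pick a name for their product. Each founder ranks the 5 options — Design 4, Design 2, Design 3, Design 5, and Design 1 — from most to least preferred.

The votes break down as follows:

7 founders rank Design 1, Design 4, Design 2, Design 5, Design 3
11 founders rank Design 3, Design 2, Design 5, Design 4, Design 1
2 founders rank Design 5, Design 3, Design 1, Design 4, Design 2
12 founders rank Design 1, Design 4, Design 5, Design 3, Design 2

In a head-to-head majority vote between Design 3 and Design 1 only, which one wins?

Design 1

Ballots ranking Design 3 above Design 1: 11+2 = 13.
Ballots ranking Design 1 above Design 3: 7+12 = 19.
Design 1 wins the head-to-head, 19–13.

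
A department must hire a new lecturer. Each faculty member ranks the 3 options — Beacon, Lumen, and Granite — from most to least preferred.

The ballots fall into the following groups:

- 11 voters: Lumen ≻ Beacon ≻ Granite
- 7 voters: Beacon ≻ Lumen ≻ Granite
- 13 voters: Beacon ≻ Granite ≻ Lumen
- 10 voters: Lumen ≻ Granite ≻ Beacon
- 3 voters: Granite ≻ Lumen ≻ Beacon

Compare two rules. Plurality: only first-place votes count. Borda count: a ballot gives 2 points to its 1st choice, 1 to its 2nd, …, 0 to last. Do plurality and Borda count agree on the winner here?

Yes

Plurality first-place counts: Beacon 20, Lumen 21, Granite 3 → Lumen.
Borda totals: Beacon 51, Lumen 52, Granite 29 → Lumen.
The two rules agree on Lumen.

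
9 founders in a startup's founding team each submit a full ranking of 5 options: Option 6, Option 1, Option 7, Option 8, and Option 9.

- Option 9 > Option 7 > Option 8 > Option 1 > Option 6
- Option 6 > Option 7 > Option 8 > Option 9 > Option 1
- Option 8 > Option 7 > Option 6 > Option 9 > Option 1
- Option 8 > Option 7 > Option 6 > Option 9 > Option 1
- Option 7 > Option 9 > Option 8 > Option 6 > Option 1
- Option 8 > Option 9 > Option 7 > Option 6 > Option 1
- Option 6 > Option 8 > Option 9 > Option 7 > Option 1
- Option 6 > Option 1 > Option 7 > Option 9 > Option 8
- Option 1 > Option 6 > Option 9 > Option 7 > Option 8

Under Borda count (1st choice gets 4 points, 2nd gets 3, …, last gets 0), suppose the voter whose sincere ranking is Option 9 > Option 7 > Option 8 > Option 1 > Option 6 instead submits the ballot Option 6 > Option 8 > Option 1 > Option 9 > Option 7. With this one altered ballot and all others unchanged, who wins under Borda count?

Borda totals with the altered ballot: Option 6 25, Option 1 9, Option 7 19, Option 8 22, Option 9 15.
The switch changes the winner from Option 7 to Option 6.

Option 6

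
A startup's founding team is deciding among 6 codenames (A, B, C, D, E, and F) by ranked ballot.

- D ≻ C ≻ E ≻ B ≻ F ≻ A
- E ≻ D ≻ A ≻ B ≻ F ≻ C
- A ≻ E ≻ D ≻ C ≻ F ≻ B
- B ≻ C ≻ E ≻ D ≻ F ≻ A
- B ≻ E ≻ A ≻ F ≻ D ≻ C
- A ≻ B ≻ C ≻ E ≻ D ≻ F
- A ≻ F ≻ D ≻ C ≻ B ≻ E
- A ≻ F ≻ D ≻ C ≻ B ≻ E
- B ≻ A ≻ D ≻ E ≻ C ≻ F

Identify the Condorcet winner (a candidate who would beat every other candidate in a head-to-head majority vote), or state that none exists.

A

Head-to-head results (9 voters total):
A vs B: A wins 5–4.
A vs C: A wins 7–2.
A vs D: A wins 6–3.
A vs E: A wins 5–4.
A vs F: A wins 7–2.
B vs C: B wins 5–4.
B vs D: D wins 5–4.
B vs E: B wins 6–3.
B vs F: B wins 6–3.
C vs D: D wins 7–2.
C vs E: C wins 5–4.
C vs F: C wins 5–4.
D vs E: E wins 5–4.
D vs F: D wins 6–3.
E vs F: E wins 7–2.
A beats each rival — B (5–4), C (7–2), D (6–3), E (5–4), F (7–2) — so A is the Condorcet winner.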